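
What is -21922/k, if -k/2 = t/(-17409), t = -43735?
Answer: 190820049/43735 ≈ 4363.1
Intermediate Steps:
k = -87470/17409 (k = -(-87470)/(-17409) = -(-87470)*(-1)/17409 = -2*43735/17409 = -87470/17409 ≈ -5.0244)
-21922/k = -21922/(-87470/17409) = -21922*(-17409/87470) = 190820049/43735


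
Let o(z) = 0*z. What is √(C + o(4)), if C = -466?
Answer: I*√466 ≈ 21.587*I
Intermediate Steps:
o(z) = 0
√(C + o(4)) = √(-466 + 0) = √(-466) = I*√466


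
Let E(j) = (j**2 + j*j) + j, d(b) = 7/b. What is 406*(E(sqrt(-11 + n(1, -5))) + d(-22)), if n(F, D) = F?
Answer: -90741/11 + 406*I*sqrt(10) ≈ -8249.2 + 1283.9*I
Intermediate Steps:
E(j) = j + 2*j**2 (E(j) = (j**2 + j**2) + j = 2*j**2 + j = j + 2*j**2)
406*(E(sqrt(-11 + n(1, -5))) + d(-22)) = 406*(sqrt(-11 + 1)*(1 + 2*sqrt(-11 + 1)) + 7/(-22)) = 406*(sqrt(-10)*(1 + 2*sqrt(-10)) + 7*(-1/22)) = 406*((I*sqrt(10))*(1 + 2*(I*sqrt(10))) - 7/22) = 406*((I*sqrt(10))*(1 + 2*I*sqrt(10)) - 7/22) = 406*(I*sqrt(10)*(1 + 2*I*sqrt(10)) - 7/22) = 406*(-7/22 + I*sqrt(10)*(1 + 2*I*sqrt(10))) = -1421/11 + 406*I*sqrt(10)*(1 + 2*I*sqrt(10))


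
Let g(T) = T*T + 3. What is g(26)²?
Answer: 461041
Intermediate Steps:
g(T) = 3 + T² (g(T) = T² + 3 = 3 + T²)
g(26)² = (3 + 26²)² = (3 + 676)² = 679² = 461041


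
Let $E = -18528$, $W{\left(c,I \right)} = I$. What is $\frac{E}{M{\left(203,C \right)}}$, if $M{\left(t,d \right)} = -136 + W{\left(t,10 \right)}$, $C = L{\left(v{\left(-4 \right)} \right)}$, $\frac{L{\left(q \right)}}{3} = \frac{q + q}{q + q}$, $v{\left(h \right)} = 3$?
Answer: $\frac{3088}{21} \approx 147.05$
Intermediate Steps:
$L{\left(q \right)} = 3$ ($L{\left(q \right)} = 3 \frac{q + q}{q + q} = 3 \frac{2 q}{2 q} = 3 \cdot 2 q \frac{1}{2 q} = 3 \cdot 1 = 3$)
$C = 3$
$M{\left(t,d \right)} = -126$ ($M{\left(t,d \right)} = -136 + 10 = -126$)
$\frac{E}{M{\left(203,C \right)}} = - \frac{18528}{-126} = \left(-18528\right) \left(- \frac{1}{126}\right) = \frac{3088}{21}$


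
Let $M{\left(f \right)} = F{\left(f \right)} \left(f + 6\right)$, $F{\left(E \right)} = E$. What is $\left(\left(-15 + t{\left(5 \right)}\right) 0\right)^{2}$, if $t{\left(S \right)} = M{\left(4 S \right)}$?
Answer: $0$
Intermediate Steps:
$M{\left(f \right)} = f \left(6 + f\right)$ ($M{\left(f \right)} = f \left(f + 6\right) = f \left(6 + f\right)$)
$t{\left(S \right)} = 4 S \left(6 + 4 S\right)$
$\left(\left(-15 + t{\left(5 \right)}\right) 0\right)^{2} = \left(\left(-15 + 8 \cdot 5 \left(3 + 2 \cdot 5\right)\right) 0\right)^{2} = \left(\left(-15 + 8 \cdot 5 \left(3 + 10\right)\right) 0\right)^{2} = \left(\left(-15 + 8 \cdot 5 \cdot 13\right) 0\right)^{2} = \left(\left(-15 + 520\right) 0\right)^{2} = \left(505 \cdot 0\right)^{2} = 0^{2} = 0$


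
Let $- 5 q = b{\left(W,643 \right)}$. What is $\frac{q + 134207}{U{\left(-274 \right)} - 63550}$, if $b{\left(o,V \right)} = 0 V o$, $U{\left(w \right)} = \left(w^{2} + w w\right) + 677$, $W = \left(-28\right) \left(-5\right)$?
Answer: $\frac{134207}{87279} \approx 1.5377$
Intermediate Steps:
$W = 140$
$U{\left(w \right)} = 677 + 2 w^{2}$ ($U{\left(w \right)} = \left(w^{2} + w^{2}\right) + 677 = 2 w^{2} + 677 = 677 + 2 w^{2}$)
$b{\left(o,V \right)} = 0$ ($b{\left(o,V \right)} = 0 o = 0$)
$q = 0$ ($q = \left(- \frac{1}{5}\right) 0 = 0$)
$\frac{q + 134207}{U{\left(-274 \right)} - 63550} = \frac{0 + 134207}{\left(677 + 2 \left(-274\right)^{2}\right) - 63550} = \frac{134207}{\left(677 + 2 \cdot 75076\right) - 63550} = \frac{134207}{\left(677 + 150152\right) - 63550} = \frac{134207}{150829 - 63550} = \frac{134207}{87279}$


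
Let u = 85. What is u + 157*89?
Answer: 14058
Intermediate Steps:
u + 157*89 = 85 + 157*89 = 85 + 13973 = 14058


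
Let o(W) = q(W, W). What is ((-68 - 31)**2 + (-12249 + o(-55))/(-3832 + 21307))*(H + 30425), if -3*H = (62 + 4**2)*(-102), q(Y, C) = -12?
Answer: 1888258032826/5825 ≈ 3.2416e+8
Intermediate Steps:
o(W) = -12
H = 2652 (H = -(62 + 4**2)*(-102)/3 = -(62 + 16)*(-102)/3 = -26*(-102) = -1/3*(-7956) = 2652)
((-68 - 31)**2 + (-12249 + o(-55))/(-3832 + 21307))*(H + 30425) = ((-68 - 31)**2 + (-12249 - 12)/(-3832 + 21307))*(2652 + 30425) = ((-99)**2 - 12261/17475)*33077 = (9801 - 12261*1/17475)*33077 = (9801 - 4087/5825)*33077 = (57086738/5825)*33077 = 1888258032826/5825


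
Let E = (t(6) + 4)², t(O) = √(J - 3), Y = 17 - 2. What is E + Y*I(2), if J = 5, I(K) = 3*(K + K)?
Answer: 198 + 8*√2 ≈ 209.31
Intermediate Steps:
I(K) = 6*K (I(K) = 3*(2*K) = 6*K)
Y = 15
t(O) = √2 (t(O) = √(5 - 3) = √2)
E = (4 + √2)² (E = (√2 + 4)² = (4 + √2)² ≈ 29.314)
E + Y*I(2) = (4 + √2)² + 15*(6*2) = (4 + √2)² + 15*12 = (4 + √2)² + 180 = 180 + (4 + √2)²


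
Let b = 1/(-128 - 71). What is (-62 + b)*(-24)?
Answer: 296136/199 ≈ 1488.1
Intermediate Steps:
b = -1/199 (b = 1/(-199) = -1/199 ≈ -0.0050251)
(-62 + b)*(-24) = (-62 - 1/199)*(-24) = -12339/199*(-24) = 296136/199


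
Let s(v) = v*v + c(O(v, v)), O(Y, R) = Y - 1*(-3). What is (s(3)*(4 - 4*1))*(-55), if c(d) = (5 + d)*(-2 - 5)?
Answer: 0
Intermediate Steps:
O(Y, R) = 3 + Y (O(Y, R) = Y + 3 = 3 + Y)
c(d) = -35 - 7*d (c(d) = (5 + d)*(-7) = -35 - 7*d)
s(v) = -56 + v**2 - 7*v (s(v) = v*v + (-35 - 7*(3 + v)) = v**2 + (-35 + (-21 - 7*v)) = v**2 + (-56 - 7*v) = -56 + v**2 - 7*v)
(s(3)*(4 - 4*1))*(-55) = ((-56 + 3**2 - 7*3)*(4 - 4*1))*(-55) = ((-56 + 9 - 21)*(4 - 4))*(-55) = -68*0*(-55) = 0*(-55) = 0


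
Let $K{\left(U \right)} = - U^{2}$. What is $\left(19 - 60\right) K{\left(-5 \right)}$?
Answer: $1025$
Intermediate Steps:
$\left(19 - 60\right) K{\left(-5 \right)} = \left(19 - 60\right) \left(- \left(-5\right)^{2}\right) = - 41 \left(\left(-1\right) 25\right) = \left(-41\right) \left(-25\right) = 1025$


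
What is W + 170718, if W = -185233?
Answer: -14515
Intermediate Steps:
W + 170718 = -185233 + 170718 = -14515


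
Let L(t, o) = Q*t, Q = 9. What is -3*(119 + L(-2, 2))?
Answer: -303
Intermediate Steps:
L(t, o) = 9*t
-3*(119 + L(-2, 2)) = -3*(119 + 9*(-2)) = -3*(119 - 18) = -3*101 = -303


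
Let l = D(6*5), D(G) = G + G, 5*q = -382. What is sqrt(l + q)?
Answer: I*sqrt(410)/5 ≈ 4.0497*I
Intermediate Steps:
q = -382/5 (q = (1/5)*(-382) = -382/5 ≈ -76.400)
D(G) = 2*G
l = 60 (l = 2*(6*5) = 2*30 = 60)
sqrt(l + q) = sqrt(60 - 382/5) = sqrt(-82/5) = I*sqrt(410)/5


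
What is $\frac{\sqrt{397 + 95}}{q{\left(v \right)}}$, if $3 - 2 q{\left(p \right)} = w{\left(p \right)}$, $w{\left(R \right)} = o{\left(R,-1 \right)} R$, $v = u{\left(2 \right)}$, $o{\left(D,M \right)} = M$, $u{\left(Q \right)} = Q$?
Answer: $\frac{4 \sqrt{123}}{5} \approx 8.8724$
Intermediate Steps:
$v = 2$
$w{\left(R \right)} = - R$
$q{\left(p \right)} = \frac{3}{2} + \frac{p}{2}$ ($q{\left(p \right)} = \frac{3}{2} - \frac{\left(-1\right) p}{2} = \frac{3}{2} + \frac{p}{2}$)
$\frac{\sqrt{397 + 95}}{q{\left(v \right)}} = \frac{\sqrt{397 + 95}}{\frac{3}{2} + \frac{1}{2} \cdot 2} = \frac{\sqrt{492}}{\frac{3}{2} + 1} = \frac{2 \sqrt{123}}{\frac{5}{2}} = 2 \sqrt{123} \cdot \frac{2}{5} = \frac{4 \sqrt{123}}{5}$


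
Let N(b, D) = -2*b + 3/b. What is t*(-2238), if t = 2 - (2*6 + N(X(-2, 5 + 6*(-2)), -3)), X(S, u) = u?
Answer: 369270/7 ≈ 52753.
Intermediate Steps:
t = -165/7 (t = 2 - (2*6 + (-2*(5 + 6*(-2)) + 3/(5 + 6*(-2)))) = 2 - (12 + (-2*(5 - 12) + 3/(5 - 12))) = 2 - (12 + (-2*(-7) + 3/(-7))) = 2 - (12 + (14 + 3*(-⅐))) = 2 - (12 + (14 - 3/7)) = 2 - (12 + 95/7) = 2 - 1*179/7 = 2 - 179/7 = -165/7 ≈ -23.571)
t*(-2238) = -165/7*(-2238) = 369270/7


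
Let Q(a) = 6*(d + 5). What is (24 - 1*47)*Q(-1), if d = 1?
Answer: -828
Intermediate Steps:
Q(a) = 36 (Q(a) = 6*(1 + 5) = 6*6 = 36)
(24 - 1*47)*Q(-1) = (24 - 1*47)*36 = (24 - 47)*36 = -23*36 = -828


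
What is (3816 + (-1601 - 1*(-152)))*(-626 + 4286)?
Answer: 8663220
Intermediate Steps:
(3816 + (-1601 - 1*(-152)))*(-626 + 4286) = (3816 + (-1601 + 152))*3660 = (3816 - 1449)*3660 = 2367*3660 = 8663220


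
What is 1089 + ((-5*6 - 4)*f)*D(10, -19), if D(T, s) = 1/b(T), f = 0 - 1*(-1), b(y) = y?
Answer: 5428/5 ≈ 1085.6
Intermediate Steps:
f = 1 (f = 0 + 1 = 1)
D(T, s) = 1/T
1089 + ((-5*6 - 4)*f)*D(10, -19) = 1089 + ((-5*6 - 4)*1)/10 = 1089 + ((-30 - 4)*1)*(⅒) = 1089 - 34*1*(⅒) = 1089 - 34*⅒ = 1089 - 17/5 = 5428/5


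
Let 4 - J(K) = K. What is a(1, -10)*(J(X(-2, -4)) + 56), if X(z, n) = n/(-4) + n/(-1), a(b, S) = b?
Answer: 55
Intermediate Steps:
X(z, n) = -5*n/4 (X(z, n) = n*(-¼) + n*(-1) = -n/4 - n = -5*n/4)
J(K) = 4 - K
a(1, -10)*(J(X(-2, -4)) + 56) = 1*((4 - (-5)*(-4)/4) + 56) = 1*((4 - 1*5) + 56) = 1*((4 - 5) + 56) = 1*(-1 + 56) = 1*55 = 55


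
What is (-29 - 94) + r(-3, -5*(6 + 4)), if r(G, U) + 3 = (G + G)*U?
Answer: 174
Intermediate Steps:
r(G, U) = -3 + 2*G*U (r(G, U) = -3 + (G + G)*U = -3 + (2*G)*U = -3 + 2*G*U)
(-29 - 94) + r(-3, -5*(6 + 4)) = (-29 - 94) + (-3 + 2*(-3)*(-5*(6 + 4))) = -123 + (-3 + 2*(-3)*(-5*10)) = -123 + (-3 + 2*(-3)*(-50)) = -123 + (-3 + 300) = -123 + 297 = 174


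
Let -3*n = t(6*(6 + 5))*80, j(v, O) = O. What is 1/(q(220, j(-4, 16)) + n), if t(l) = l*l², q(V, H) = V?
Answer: -1/7666340 ≈ -1.3044e-7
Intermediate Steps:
t(l) = l³
n = -7666560 (n = -(6*(6 + 5))³*80/3 = -(6*11)³*80/3 = -66³*80/3 = -95832*80 = -⅓*22999680 = -7666560)
1/(q(220, j(-4, 16)) + n) = 1/(220 - 7666560) = 1/(-7666340) = -1/7666340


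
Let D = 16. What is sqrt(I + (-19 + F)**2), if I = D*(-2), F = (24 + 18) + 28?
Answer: sqrt(2569) ≈ 50.685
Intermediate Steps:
F = 70 (F = 42 + 28 = 70)
I = -32 (I = 16*(-2) = -32)
sqrt(I + (-19 + F)**2) = sqrt(-32 + (-19 + 70)**2) = sqrt(-32 + 51**2) = sqrt(-32 + 2601) = sqrt(2569)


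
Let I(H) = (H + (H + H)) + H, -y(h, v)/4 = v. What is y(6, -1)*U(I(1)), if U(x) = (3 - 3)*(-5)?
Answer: 0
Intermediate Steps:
y(h, v) = -4*v
I(H) = 4*H (I(H) = (H + 2*H) + H = 3*H + H = 4*H)
U(x) = 0 (U(x) = 0*(-5) = 0)
y(6, -1)*U(I(1)) = -4*(-1)*0 = 4*0 = 0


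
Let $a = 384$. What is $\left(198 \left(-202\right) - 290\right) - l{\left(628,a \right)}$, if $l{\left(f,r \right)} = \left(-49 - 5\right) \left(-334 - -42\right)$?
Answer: $-56054$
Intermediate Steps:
$l{\left(f,r \right)} = 15768$ ($l{\left(f,r \right)} = - 54 \left(-334 + 42\right) = \left(-54\right) \left(-292\right) = 15768$)
$\left(198 \left(-202\right) - 290\right) - l{\left(628,a \right)} = \left(198 \left(-202\right) - 290\right) - 15768 = \left(-39996 - 290\right) - 15768 = -40286 - 15768 = -56054$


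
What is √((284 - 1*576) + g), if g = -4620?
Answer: 4*I*√307 ≈ 70.086*I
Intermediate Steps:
√((284 - 1*576) + g) = √((284 - 1*576) - 4620) = √((284 - 576) - 4620) = √(-292 - 4620) = √(-4912) = 4*I*√307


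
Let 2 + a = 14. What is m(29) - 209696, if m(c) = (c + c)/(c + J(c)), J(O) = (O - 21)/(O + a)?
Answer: -251003734/1197 ≈ -2.0969e+5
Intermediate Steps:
a = 12 (a = -2 + 14 = 12)
J(O) = (-21 + O)/(12 + O) (J(O) = (O - 21)/(O + 12) = (-21 + O)/(12 + O))
m(c) = 2*c/(c + (-21 + c)/(12 + c)) (m(c) = (c + c)/(c + (-21 + c)/(12 + c)) = (2*c)/(c + (-21 + c)/(12 + c)) = 2*c/(c + (-21 + c)/(12 + c)))
m(29) - 209696 = 2*29*(12 + 29)/(-21 + 29 + 29*(12 + 29)) - 209696 = 2*29*41/(-21 + 29 + 29*41) - 209696 = 2*29*41/(-21 + 29 + 1189) - 209696 = 2*29*41/1197 - 209696 = 2*29*(1/1197)*41 - 209696 = 2378/1197 - 209696 = -251003734/1197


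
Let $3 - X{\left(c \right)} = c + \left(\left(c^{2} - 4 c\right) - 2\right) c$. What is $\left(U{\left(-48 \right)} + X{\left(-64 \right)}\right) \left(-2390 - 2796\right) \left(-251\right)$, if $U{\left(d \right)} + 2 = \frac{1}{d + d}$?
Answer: $\frac{17398750964677}{48} \approx 3.6247 \cdot 10^{11}$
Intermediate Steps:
$U{\left(d \right)} = -2 + \frac{1}{2 d}$ ($U{\left(d \right)} = -2 + \frac{1}{d + d} = -2 + \frac{1}{2 d}$)
$X{\left(c \right)} = 3 - c - c \left(-2 + c^{2} - 4 c\right)$ ($X{\left(c \right)} = 3 - \left(c + \left(\left(c^{2} - 4 c\right) - 2\right) c\right) = 3 - \left(c + \left(-2 + c^{2} - 4 c\right) c\right) = 3 - \left(c + c \left(-2 + c^{2} - 4 c\right)\right) = 3 - c - c \left(-2 + c^{2} - 4 c\right)$)
$\left(U{\left(-48 \right)} + X{\left(-64 \right)}\right) \left(-2390 - 2796\right) \left(-251\right) = \left(\left(-2 + \frac{1}{2 \left(-48\right)}\right) + \left(3 - 64 - \left(-64\right)^{3} + 4 \left(-64\right)^{2}\right)\right) \left(-2390 - 2796\right) \left(-251\right) = \left(\left(-2 + \frac{1}{2} \left(- \frac{1}{48}\right)\right) + \left(3 - 64 - -262144 + 4 \cdot 4096\right)\right) \left(-5186\right) \left(-251\right) = \left(\left(-2 - \frac{1}{96}\right) + \left(3 - 64 + 262144 + 16384\right)\right) \left(-5186\right) \left(-251\right) = \left(- \frac{193}{96} + 278467\right) \left(-5186\right) \left(-251\right) = \frac{26732639}{96} \left(-5186\right) \left(-251\right) = \left(- \frac{69317732927}{48}\right) \left(-251\right) = \frac{17398750964677}{48}$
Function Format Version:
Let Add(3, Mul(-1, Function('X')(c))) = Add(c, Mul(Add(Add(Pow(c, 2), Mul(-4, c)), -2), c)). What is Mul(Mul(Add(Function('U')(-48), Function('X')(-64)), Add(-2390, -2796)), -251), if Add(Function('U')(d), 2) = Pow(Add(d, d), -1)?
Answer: Rational(17398750964677, 48) ≈ 3.6247e+11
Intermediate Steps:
Function('U')(d) = Add(-2, Mul(Rational(1, 2), Pow(d, -1))) (Function('U')(d) = Add(-2, Pow(Add(d, d), -1)) = Add(-2, Pow(Mul(2, d), -1)) = Add(-2, Mul(Rational(1, 2), Pow(d, -1))))
Function('X')(c) = Add(3, Mul(-1, c), Mul(-1, c, Add(-2, Pow(c, 2), Mul(-4, c)))) (Function('X')(c) = Add(3, Mul(-1, Add(c, Mul(Add(Add(Pow(c, 2), Mul(-4, c)), -2), c)))) = Add(3, Mul(-1, Add(c, Mul(Add(-2, Pow(c, 2), Mul(-4, c)), c)))) = Add(3, Mul(-1, Add(c, Mul(c, Add(-2, Pow(c, 2), Mul(-4, c)))))) = Add(3, Add(Mul(-1, c), Mul(-1, c, Add(-2, Pow(c, 2), Mul(-4, c))))) = Add(3, Mul(-1, c), Mul(-1, c, Add(-2, Pow(c, 2), Mul(-4, c)))))
Mul(Mul(Add(Function('U')(-48), Function('X')(-64)), Add(-2390, -2796)), -251) = Mul(Mul(Add(Add(-2, Mul(Rational(1, 2), Pow(-48, -1))), Add(3, -64, Mul(-1, Pow(-64, 3)), Mul(4, Pow(-64, 2)))), Add(-2390, -2796)), -251) = Mul(Mul(Add(Add(-2, Mul(Rational(1, 2), Rational(-1, 48))), Add(3, -64, Mul(-1, -262144), Mul(4, 4096))), -5186), -251) = Mul(Mul(Add(Add(-2, Rational(-1, 96)), Add(3, -64, 262144, 16384)), -5186), -251) = Mul(Mul(Add(Rational(-193, 96), 278467), -5186), -251) = Mul(Mul(Rational(26732639, 96), -5186), -251) = Mul(Rational(-69317732927, 48), -251) = Rational(17398750964677, 48)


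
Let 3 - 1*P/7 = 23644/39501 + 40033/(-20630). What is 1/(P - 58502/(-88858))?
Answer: 470200548510/14600700806107 ≈ 0.032204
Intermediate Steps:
P = 3538284703/116415090 (P = 21 - 7*(23644/39501 + 40033/(-20630)) = 21 - 7*(23644*(1/39501) + 40033*(-1/20630)) = 21 - 7*(23644/39501 - 40033/20630) = 21 - 7*(-1093567813/814905630) = 21 + 1093567813/116415090 = 3538284703/116415090 ≈ 30.394)
1/(P - 58502/(-88858)) = 1/(3538284703/116415090 - 58502/(-88858)) = 1/(3538284703/116415090 - 58502*(-1/88858)) = 1/(3538284703/116415090 + 29251/44429) = 1/(14600700806107/470200548510) = 470200548510/14600700806107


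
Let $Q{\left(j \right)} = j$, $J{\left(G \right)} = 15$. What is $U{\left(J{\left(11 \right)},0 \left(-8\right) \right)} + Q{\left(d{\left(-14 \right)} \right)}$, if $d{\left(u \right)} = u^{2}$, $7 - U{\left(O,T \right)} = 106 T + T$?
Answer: $203$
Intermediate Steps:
$U{\left(O,T \right)} = 7 - 107 T$ ($U{\left(O,T \right)} = 7 - \left(106 T + T\right) = 7 - 107 T$)
$U{\left(J{\left(11 \right)},0 \left(-8\right) \right)} + Q{\left(d{\left(-14 \right)} \right)} = \left(7 - 107 \cdot 0 \left(-8\right)\right) + \left(-14\right)^{2} = \left(7 - 0\right) + 196 = \left(7 + 0\right) + 196 = 7 + 196 = 203$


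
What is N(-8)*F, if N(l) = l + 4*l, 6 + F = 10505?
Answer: -419960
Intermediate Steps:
F = 10499 (F = -6 + 10505 = 10499)
N(l) = 5*l
N(-8)*F = (5*(-8))*10499 = -40*10499 = -419960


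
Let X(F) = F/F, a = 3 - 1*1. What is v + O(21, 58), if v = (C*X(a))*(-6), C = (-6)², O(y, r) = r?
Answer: -158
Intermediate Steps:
a = 2 (a = 3 - 1 = 2)
C = 36
X(F) = 1
v = -216 (v = (36*1)*(-6) = 36*(-6) = -216)
v + O(21, 58) = -216 + 58 = -158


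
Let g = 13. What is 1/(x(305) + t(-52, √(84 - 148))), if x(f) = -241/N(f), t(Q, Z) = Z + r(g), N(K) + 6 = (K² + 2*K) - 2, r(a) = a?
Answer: 56967816285/1020947458178 - 17532030258*I/510473729089 ≈ 0.055799 - 0.034345*I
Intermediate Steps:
N(K) = -8 + K² + 2*K (N(K) = -6 + ((K² + 2*K) - 2) = -6 + (-2 + K² + 2*K) = -8 + K² + 2*K)
t(Q, Z) = 13 + Z (t(Q, Z) = Z + 13 = 13 + Z)
x(f) = -241/(-8 + f² + 2*f)
1/(x(305) + t(-52, √(84 - 148))) = 1/(-241/(-8 + 305² + 2*305) + (13 + √(84 - 148))) = 1/(-241/(-8 + 93025 + 610) + (13 + √(-64))) = 1/(-241/93627 + (13 + 8*I)) = 1/(1216910/93627 + 8*I) = 8766015129*(1216910/93627 - 8*I)/2041894916356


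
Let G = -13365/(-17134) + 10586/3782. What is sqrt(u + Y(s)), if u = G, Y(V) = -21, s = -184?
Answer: I*sqrt(18288233814050018)/32400394 ≈ 4.1738*I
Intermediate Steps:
G = 115963477/32400394 (G = -13365*(-1/17134) + 10586*(1/3782) = 13365/17134 + 5293/1891 = 115963477/32400394 ≈ 3.5791)
u = 115963477/32400394 ≈ 3.5791
sqrt(u + Y(s)) = sqrt(115963477/32400394 - 21) = sqrt(-564444797/32400394) = I*sqrt(18288233814050018)/32400394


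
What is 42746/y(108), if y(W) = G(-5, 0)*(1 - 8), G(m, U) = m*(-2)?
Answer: -21373/35 ≈ -610.66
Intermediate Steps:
G(m, U) = -2*m
y(W) = -70 (y(W) = (-2*(-5))*(1 - 8) = 10*(-7) = -70)
42746/y(108) = 42746/(-70) = 42746*(-1/70) = -21373/35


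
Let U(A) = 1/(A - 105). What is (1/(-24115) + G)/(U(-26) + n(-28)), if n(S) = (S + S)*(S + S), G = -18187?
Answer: -57453915286/9906803725 ≈ -5.7994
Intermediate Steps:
n(S) = 4*S² (n(S) = (2*S)*(2*S) = 4*S²)
U(A) = 1/(-105 + A)
(1/(-24115) + G)/(U(-26) + n(-28)) = (1/(-24115) - 18187)/(1/(-105 - 26) + 4*(-28)²) = (-1/24115 - 18187)/(1/(-131) + 4*784) = -438579506/(24115*(-1/131 + 3136)) = -438579506/(24115*410815/131) = -438579506/24115*131/410815 = -57453915286/9906803725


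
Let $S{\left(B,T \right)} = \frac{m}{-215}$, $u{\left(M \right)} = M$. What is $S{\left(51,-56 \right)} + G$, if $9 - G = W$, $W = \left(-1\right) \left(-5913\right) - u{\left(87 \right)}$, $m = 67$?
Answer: $- \frac{1250722}{215} \approx -5817.3$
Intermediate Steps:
$W = 5826$ ($W = \left(-1\right) \left(-5913\right) - 87 = 5913 - 87 = 5826$)
$G = -5817$ ($G = 9 - 5826 = -5817$)
$S{\left(B,T \right)} = - \frac{67}{215}$ ($S{\left(B,T \right)} = \frac{67}{-215} = 67 \left(- \frac{1}{215}\right) = - \frac{67}{215}$)
$S{\left(51,-56 \right)} + G = - \frac{67}{215} - 5817 = - \frac{1250722}{215}$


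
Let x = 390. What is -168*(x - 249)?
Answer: -23688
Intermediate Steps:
-168*(x - 249) = -168*(390 - 249) = -168*141 = -23688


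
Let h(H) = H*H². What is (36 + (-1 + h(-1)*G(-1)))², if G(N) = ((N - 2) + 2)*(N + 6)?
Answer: 1600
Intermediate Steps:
h(H) = H³
G(N) = N*(6 + N) (G(N) = ((-2 + N) + 2)*(6 + N) = N*(6 + N))
(36 + (-1 + h(-1)*G(-1)))² = (36 + (-1 + (-1)³*(-(6 - 1))))² = (36 + (-1 - (-1)*5))² = (36 + (-1 - 1*(-5)))² = (36 + (-1 + 5))² = (36 + 4)² = 40² = 1600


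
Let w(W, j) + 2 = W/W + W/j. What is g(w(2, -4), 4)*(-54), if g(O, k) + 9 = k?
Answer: 270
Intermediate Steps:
w(W, j) = -1 + W/j (w(W, j) = -2 + (W/W + W/j) = -2 + (1 + W/j) = -1 + W/j)
g(O, k) = -9 + k
g(w(2, -4), 4)*(-54) = (-9 + 4)*(-54) = -5*(-54) = 270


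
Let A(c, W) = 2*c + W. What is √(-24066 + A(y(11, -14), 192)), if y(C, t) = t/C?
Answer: I*√2889062/11 ≈ 154.52*I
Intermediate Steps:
A(c, W) = W + 2*c
√(-24066 + A(y(11, -14), 192)) = √(-24066 + (192 + 2*(-14/11))) = √(-24066 + (192 - 28/11)) = √(-24066 + 2084/11) = √(-262642/11) = I*√2889062/11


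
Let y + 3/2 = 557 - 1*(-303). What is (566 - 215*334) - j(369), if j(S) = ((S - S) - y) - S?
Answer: -140033/2 ≈ -70017.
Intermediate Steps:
y = 1717/2 (y = -3/2 + (557 - 1*(-303)) = -3/2 + (557 + 303) = -3/2 + 860 = 1717/2 ≈ 858.50)
j(S) = -1717/2 - S (j(S) = ((S - S) - 1*1717/2) - S = (0 - 1717/2) - S = -1717/2 - S)
(566 - 215*334) - j(369) = (566 - 215*334) - (-1717/2 - 1*369) = (566 - 71810) - (-1717/2 - 369) = -71244 - 1*(-2455/2) = -71244 + 2455/2 = -140033/2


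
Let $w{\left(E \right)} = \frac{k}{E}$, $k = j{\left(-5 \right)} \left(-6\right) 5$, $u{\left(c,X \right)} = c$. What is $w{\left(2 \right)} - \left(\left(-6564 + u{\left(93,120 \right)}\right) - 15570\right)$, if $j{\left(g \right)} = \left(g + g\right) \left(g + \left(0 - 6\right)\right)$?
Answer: $20391$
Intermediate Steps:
$j{\left(g \right)} = 2 g \left(-6 + g\right)$ ($j{\left(g \right)} = 2 g \left(g + \left(0 - 6\right)\right) = 2 g \left(g - 6\right) = 2 g \left(-6 + g\right)$)
$k = -3300$ ($k = 2 \left(-5\right) \left(-6 - 5\right) \left(-6\right) 5 = 2 \left(-5\right) \left(-11\right) \left(-6\right) 5 = 110 \left(-6\right) 5 = \left(-660\right) 5 = -3300$)
$w{\left(E \right)} = - \frac{3300}{E}$
$w{\left(2 \right)} - \left(\left(-6564 + u{\left(93,120 \right)}\right) - 15570\right) = - \frac{3300}{2} - \left(\left(-6564 + 93\right) - 15570\right) = \left(-3300\right) \frac{1}{2} - \left(-6471 - 15570\right) = -1650 - -22041 = -1650 + 22041 = 20391$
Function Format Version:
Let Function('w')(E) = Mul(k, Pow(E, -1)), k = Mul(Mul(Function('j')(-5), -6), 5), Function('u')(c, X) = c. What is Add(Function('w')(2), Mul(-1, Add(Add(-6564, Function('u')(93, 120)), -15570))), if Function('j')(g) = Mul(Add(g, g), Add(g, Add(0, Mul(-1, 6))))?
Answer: 20391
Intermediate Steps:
Function('j')(g) = Mul(2, g, Add(-6, g)) (Function('j')(g) = Mul(Mul(2, g), Add(g, Add(0, -6))) = Mul(Mul(2, g), Add(g, -6)) = Mul(Mul(2, g), Add(-6, g)) = Mul(2, g, Add(-6, g)))
k = -3300 (k = Mul(Mul(Mul(2, -5, Add(-6, -5)), -6), 5) = Mul(Mul(Mul(2, -5, -11), -6), 5) = Mul(Mul(110, -6), 5) = Mul(-660, 5) = -3300)
Function('w')(E) = Mul(-3300, Pow(E, -1))
Add(Function('w')(2), Mul(-1, Add(Add(-6564, Function('u')(93, 120)), -15570))) = Add(Mul(-3300, Pow(2, -1)), Mul(-1, Add(Add(-6564, 93), -15570))) = Add(Mul(-3300, Rational(1, 2)), Mul(-1, Add(-6471, -15570))) = Add(-1650, Mul(-1, -22041)) = Add(-1650, 22041) = 20391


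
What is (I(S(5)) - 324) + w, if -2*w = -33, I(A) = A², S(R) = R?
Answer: -565/2 ≈ -282.50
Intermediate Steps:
w = 33/2 (w = -½*(-33) = 33/2 ≈ 16.500)
(I(S(5)) - 324) + w = (5² - 324) + 33/2 = (25 - 324) + 33/2 = -299 + 33/2 = -565/2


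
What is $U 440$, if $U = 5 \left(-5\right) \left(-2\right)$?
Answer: $22000$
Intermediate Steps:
$U = 50$ ($U = \left(-25\right) \left(-2\right) = 50$)
$U 440 = 50 \cdot 440 = 22000$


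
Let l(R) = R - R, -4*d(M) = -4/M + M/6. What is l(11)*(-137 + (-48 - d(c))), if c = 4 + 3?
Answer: 0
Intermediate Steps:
c = 7
d(M) = 1/M - M/24 (d(M) = -(-4/M + M/6)/4 = 1/M - M/24)
l(R) = 0
l(11)*(-137 + (-48 - d(c))) = 0*(-137 + (-48 - (1/7 - 1/24*7))) = 0*(-137 + (-48 - (⅐ - 7/24))) = 0*(-137 + (-48 - 1*(-25/168))) = 0*(-137 + (-48 + 25/168)) = 0*(-137 - 8039/168) = 0*(-31055/168) = 0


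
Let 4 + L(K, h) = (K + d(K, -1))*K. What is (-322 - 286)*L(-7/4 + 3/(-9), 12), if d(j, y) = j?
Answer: -25612/9 ≈ -2845.8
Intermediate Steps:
L(K, h) = -4 + 2*K**2 (L(K, h) = -4 + (K + K)*K = -4 + (2*K)*K = -4 + 2*K**2)
(-322 - 286)*L(-7/4 + 3/(-9), 12) = (-322 - 286)*(-4 + 2*(-7/4 + 3/(-9))**2) = -608*(-4 + 2*(-7*1/4 + 3*(-1/9))**2) = -608*(-4 + 2*(-7/4 - 1/3)**2) = -608*(-4 + 2*(-25/12)**2) = -608*(-4 + 2*(625/144)) = -608*(-4 + 625/72) = -608*337/72 = -25612/9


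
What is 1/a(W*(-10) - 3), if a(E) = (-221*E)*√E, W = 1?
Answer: -I*√13/37349 ≈ -9.6537e-5*I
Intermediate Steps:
a(E) = -221*E^(3/2)
1/a(W*(-10) - 3) = 1/(-221*(1*(-10) - 3)^(3/2)) = 1/(-221*(-10 - 3)^(3/2)) = 1/(-(-2873)*I*√13) = 1/(2873*I*√13) = -I*√13/37349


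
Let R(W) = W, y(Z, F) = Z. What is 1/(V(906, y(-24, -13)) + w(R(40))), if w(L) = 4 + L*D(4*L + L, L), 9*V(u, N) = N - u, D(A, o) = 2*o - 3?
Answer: 3/8942 ≈ 0.00033550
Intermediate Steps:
D(A, o) = -3 + 2*o
V(u, N) = -u/9 + N/9 (V(u, N) = (N - u)/9 = -u/9 + N/9)
w(L) = 4 + L*(-3 + 2*L)
1/(V(906, y(-24, -13)) + w(R(40))) = 1/((-⅑*906 + (⅑)*(-24)) + (4 + 40*(-3 + 2*40))) = 1/((-302/3 - 8/3) + (4 + 40*(-3 + 80))) = 1/(-310/3 + (4 + 40*77)) = 1/(-310/3 + (4 + 3080)) = 1/(-310/3 + 3084) = 1/(8942/3) = 3/8942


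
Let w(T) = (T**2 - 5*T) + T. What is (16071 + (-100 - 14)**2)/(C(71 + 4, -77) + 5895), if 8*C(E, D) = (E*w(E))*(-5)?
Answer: -77512/649905 ≈ -0.11927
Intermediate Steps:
w(T) = T**2 - 4*T
C(E, D) = -5*E**2*(-4 + E)/8 (C(E, D) = ((E*(E*(-4 + E)))*(-5))/8 = ((E**2*(-4 + E))*(-5))/8 = (-5*E**2*(-4 + E))/8 = -5*E**2*(-4 + E)/8)
(16071 + (-100 - 14)**2)/(C(71 + 4, -77) + 5895) = (16071 + (-100 - 14)**2)/(5*(71 + 4)**2*(4 - (71 + 4))/8 + 5895) = (16071 + (-114)**2)/((5/8)*75**2*(4 - 1*75) + 5895) = (16071 + 12996)/((5/8)*5625*(4 - 75) + 5895) = 29067/((5/8)*5625*(-71) + 5895) = 29067/(-1996875/8 + 5895) = 29067/(-1949715/8) = 29067*(-8/1949715) = -77512/649905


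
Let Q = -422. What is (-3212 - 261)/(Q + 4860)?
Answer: -3473/4438 ≈ -0.78256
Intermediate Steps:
(-3212 - 261)/(Q + 4860) = (-3212 - 261)/(-422 + 4860) = -3473/4438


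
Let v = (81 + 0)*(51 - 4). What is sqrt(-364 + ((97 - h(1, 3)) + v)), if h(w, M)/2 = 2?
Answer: 4*sqrt(221) ≈ 59.464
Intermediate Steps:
h(w, M) = 4 (h(w, M) = 2*2 = 4)
v = 3807 (v = 81*47 = 3807)
sqrt(-364 + ((97 - h(1, 3)) + v)) = sqrt(-364 + ((97 - 1*4) + 3807)) = sqrt(-364 + ((97 - 4) + 3807)) = sqrt(-364 + (93 + 3807)) = sqrt(-364 + 3900) = sqrt(3536) = 4*sqrt(221)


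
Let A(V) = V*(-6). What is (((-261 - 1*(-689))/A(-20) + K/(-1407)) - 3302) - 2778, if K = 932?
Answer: -28501579/4690 ≈ -6077.1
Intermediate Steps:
A(V) = -6*V
(((-261 - 1*(-689))/A(-20) + K/(-1407)) - 3302) - 2778 = (((-261 - 1*(-689))/((-6*(-20))) + 932/(-1407)) - 3302) - 2778 = (((-261 + 689)/120 + 932*(-1/1407)) - 3302) - 2778 = ((428*(1/120) - 932/1407) - 3302) - 2778 = ((107/30 - 932/1407) - 3302) - 2778 = (13621/4690 - 3302) - 2778 = -15472759/4690 - 2778 = -28501579/4690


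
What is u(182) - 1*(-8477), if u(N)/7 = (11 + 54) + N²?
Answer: 240800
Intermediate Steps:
u(N) = 455 + 7*N² (u(N) = 7*((11 + 54) + N²) = 7*(65 + N²) = 455 + 7*N²)
u(182) - 1*(-8477) = (455 + 7*182²) - 1*(-8477) = (455 + 7*33124) + 8477 = (455 + 231868) + 8477 = 232323 + 8477 = 240800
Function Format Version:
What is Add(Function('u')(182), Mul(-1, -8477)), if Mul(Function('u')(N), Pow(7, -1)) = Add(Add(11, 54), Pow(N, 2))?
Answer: 240800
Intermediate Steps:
Function('u')(N) = Add(455, Mul(7, Pow(N, 2))) (Function('u')(N) = Mul(7, Add(Add(11, 54), Pow(N, 2))) = Mul(7, Add(65, Pow(N, 2))) = Add(455, Mul(7, Pow(N, 2))))
Add(Function('u')(182), Mul(-1, -8477)) = Add(Add(455, Mul(7, Pow(182, 2))), Mul(-1, -8477)) = Add(Add(455, Mul(7, 33124)), 8477) = Add(Add(455, 231868), 8477) = Add(232323, 8477) = 240800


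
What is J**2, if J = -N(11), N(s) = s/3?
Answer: 121/9 ≈ 13.444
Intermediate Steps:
N(s) = s/3 (N(s) = s*(1/3) = s/3)
J = -11/3 ≈ -3.6667
J**2 = (-11/3)**2 = 121/9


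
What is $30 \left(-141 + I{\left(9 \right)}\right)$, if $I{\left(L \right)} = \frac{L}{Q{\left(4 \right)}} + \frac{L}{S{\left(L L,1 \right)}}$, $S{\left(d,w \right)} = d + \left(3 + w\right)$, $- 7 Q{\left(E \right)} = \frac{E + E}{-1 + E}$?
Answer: $- \frac{335619}{68} \approx -4935.6$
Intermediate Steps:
$Q{\left(E \right)} = - \frac{2 E}{7 \left(-1 + E\right)}$ ($Q{\left(E \right)} = - \frac{\left(E + E\right) \frac{1}{-1 + E}}{7} = - \frac{2 E \frac{1}{-1 + E}}{7} = - \frac{2 E}{7 \left(-1 + E\right)}$)
$S{\left(d,w \right)} = 3 + d + w$
$I{\left(L \right)} = - \frac{21 L}{8} + \frac{L}{4 + L^{2}}$ ($I{\left(L \right)} = \frac{L}{\left(-2\right) 4 \frac{1}{-7 + 7 \cdot 4}} + \frac{L}{3 + L L + 1} = \frac{L}{\left(-2\right) 4 \frac{1}{-7 + 28}} + \frac{L}{3 + L^{2} + 1} = \frac{L}{\left(-2\right) 4 \cdot \frac{1}{21}} + \frac{L}{4 + L^{2}} = \frac{L}{- \frac{8}{21}} + \frac{L}{4 + L^{2}} = L \left(- \frac{21}{8}\right) + \frac{L}{4 + L^{2}} = - \frac{21 L}{8} + \frac{L}{4 + L^{2}}$)
$30 \left(-141 + I{\left(9 \right)}\right) = 30 \left(-141 + \frac{1}{8} \cdot 9 \frac{1}{4 + 9^{2}} \left(-76 - 21 \cdot 9^{2}\right)\right) = 30 \left(-141 + \frac{1}{8} \cdot 9 \frac{1}{4 + 81} \left(-76 - 1701\right)\right) = 30 \left(-141 + \frac{1}{8} \cdot 9 \cdot \frac{1}{85} \left(-76 - 1701\right)\right) = 30 \left(-141 + \frac{1}{8} \cdot 9 \cdot \frac{1}{85} \left(-1777\right)\right) = 30 \left(-141 - \frac{15993}{680}\right) = 30 \left(- \frac{111873}{680}\right) = - \frac{335619}{68}$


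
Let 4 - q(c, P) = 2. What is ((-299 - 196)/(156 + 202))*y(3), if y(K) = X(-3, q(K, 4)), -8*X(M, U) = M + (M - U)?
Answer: -495/358 ≈ -1.3827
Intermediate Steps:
q(c, P) = 2 (q(c, P) = 4 - 1*2 = 4 - 2 = 2)
X(M, U) = -M/4 + U/8 (X(M, U) = -(M + (M - U))/8 = -(-U + 2*M)/8 = -M/4 + U/8)
y(K) = 1 (y(K) = -1/4*(-3) + (1/8)*2 = 3/4 + 1/4 = 1)
((-299 - 196)/(156 + 202))*y(3) = ((-299 - 196)/(156 + 202))*1 = -495/358*1 = -495/358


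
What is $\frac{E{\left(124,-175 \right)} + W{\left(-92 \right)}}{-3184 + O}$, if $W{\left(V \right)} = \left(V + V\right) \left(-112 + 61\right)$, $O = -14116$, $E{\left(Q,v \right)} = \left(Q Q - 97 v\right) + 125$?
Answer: $- \frac{2093}{865} \approx -2.4197$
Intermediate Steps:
$E{\left(Q,v \right)} = 125 + Q^{2} - 97 v$ ($E{\left(Q,v \right)} = \left(Q^{2} - 97 v\right) + 125 = 125 + Q^{2} - 97 v$)
$W{\left(V \right)} = - 102 V$ ($W{\left(V \right)} = 2 V \left(-51\right) = - 102 V$)
$\frac{E{\left(124,-175 \right)} + W{\left(-92 \right)}}{-3184 + O} = \frac{\left(125 + 124^{2} - -16975\right) - -9384}{-3184 - 14116} = \frac{\left(125 + 15376 + 16975\right) + 9384}{-17300} = \left(32476 + 9384\right) \left(- \frac{1}{17300}\right) = 41860 \left(- \frac{1}{17300}\right) = - \frac{2093}{865}$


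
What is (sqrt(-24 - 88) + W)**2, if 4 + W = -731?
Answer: 540113 - 5880*I*sqrt(7) ≈ 5.4011e+5 - 15557.0*I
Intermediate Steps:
W = -735 (W = -4 - 731 = -735)
(sqrt(-24 - 88) + W)**2 = (sqrt(-24 - 88) - 735)**2 = (sqrt(-112) - 735)**2 = (4*I*sqrt(7) - 735)**2 = (-735 + 4*I*sqrt(7))**2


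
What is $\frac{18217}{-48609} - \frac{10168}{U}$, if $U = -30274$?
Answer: $- \frac{28622573}{735794433} \approx -0.0389$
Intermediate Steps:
$\frac{18217}{-48609} - \frac{10168}{U} = \frac{18217}{-48609} - \frac{10168}{-30274} = 18217 \left(- \frac{1}{48609}\right) - - \frac{5084}{15137} = - \frac{18217}{48609} + \frac{5084}{15137} = - \frac{28622573}{735794433}$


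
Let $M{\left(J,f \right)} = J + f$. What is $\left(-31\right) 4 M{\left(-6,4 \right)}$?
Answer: $248$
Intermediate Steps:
$\left(-31\right) 4 M{\left(-6,4 \right)} = \left(-31\right) 4 \left(-6 + 4\right) = \left(-124\right) \left(-2\right) = 248$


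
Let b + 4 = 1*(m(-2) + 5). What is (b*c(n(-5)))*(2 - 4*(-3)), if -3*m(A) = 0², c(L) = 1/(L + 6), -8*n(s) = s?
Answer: 112/53 ≈ 2.1132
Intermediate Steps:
n(s) = -s/8
c(L) = 1/(6 + L)
m(A) = 0 (m(A) = -⅓*0² = -⅓*0 = 0)
b = 1 (b = -4 + 1*(0 + 5) = -4 + 1*5 = -4 + 5 = 1)
(b*c(n(-5)))*(2 - 4*(-3)) = (1/(6 - ⅛*(-5)))*(2 - 4*(-3)) = (1/(6 + 5/8))*(2 + 12) = (1/(53/8))*14 = (1*(8/53))*14 = (8/53)*14 = 112/53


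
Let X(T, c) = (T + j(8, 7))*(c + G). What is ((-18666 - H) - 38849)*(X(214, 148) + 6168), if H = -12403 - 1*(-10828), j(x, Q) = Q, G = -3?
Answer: -2137635220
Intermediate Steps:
H = -1575 (H = -12403 + 10828 = -1575)
X(T, c) = (-3 + c)*(7 + T) (X(T, c) = (T + 7)*(c - 3) = (7 + T)*(-3 + c) = (-3 + c)*(7 + T))
((-18666 - H) - 38849)*(X(214, 148) + 6168) = ((-18666 - 1*(-1575)) - 38849)*((-21 - 3*214 + 7*148 + 214*148) + 6168) = ((-18666 + 1575) - 38849)*((-21 - 642 + 1036 + 31672) + 6168) = (-17091 - 38849)*(32045 + 6168) = -55940*38213 = -2137635220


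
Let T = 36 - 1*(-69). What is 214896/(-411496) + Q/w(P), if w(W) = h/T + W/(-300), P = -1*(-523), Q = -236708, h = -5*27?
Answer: 25568482862418/327190757 ≈ 78146.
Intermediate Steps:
h = -135
T = 105 (T = 36 + 69 = 105)
P = 523
w(W) = -9/7 - W/300 (w(W) = -135/105 + W/(-300) = -135*1/105 + W*(-1/300) = -9/7 - W/300)
214896/(-411496) + Q/w(P) = 214896/(-411496) - 236708/(-9/7 - 1/300*523) = 214896*(-1/411496) - 236708/(-9/7 - 523/300) = -26862/51437 - 236708/(-6361/2100) = -26862/51437 - 236708*(-2100/6361) = -26862/51437 + 497086800/6361 = 25568482862418/327190757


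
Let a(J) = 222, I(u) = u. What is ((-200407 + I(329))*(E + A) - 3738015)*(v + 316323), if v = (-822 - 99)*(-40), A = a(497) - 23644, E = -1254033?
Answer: 90263837591941425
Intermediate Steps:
A = -23422 (A = 222 - 23644 = -23422)
v = 36840 (v = -921*(-40) = 36840)
((-200407 + I(329))*(E + A) - 3738015)*(v + 316323) = ((-200407 + 329)*(-1254033 - 23422) - 3738015)*(36840 + 316323) = (-200078*(-1277455) - 3738015)*353163 = (255590641490 - 3738015)*353163 = 255586903475*353163 = 90263837591941425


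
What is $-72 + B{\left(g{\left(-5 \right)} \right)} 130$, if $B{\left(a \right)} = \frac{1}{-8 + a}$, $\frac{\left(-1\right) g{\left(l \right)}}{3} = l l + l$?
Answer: $- \frac{2513}{34} \approx -73.912$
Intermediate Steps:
$g{\left(l \right)} = - 3 l - 3 l^{2}$ ($g{\left(l \right)} = - 3 \left(l l + l\right) = - 3 \left(l^{2} + l\right) = - 3 \left(l + l^{2}\right) = - 3 l - 3 l^{2}$)
$-72 + B{\left(g{\left(-5 \right)} \right)} 130 = -72 + \frac{1}{-8 - - 15 \left(1 - 5\right)} 130 = -72 + \frac{1}{-8 - \left(-15\right) \left(-4\right)} 130 = -72 + \frac{1}{-8 - 60} \cdot 130 = -72 + \frac{1}{-68} \cdot 130 = -72 - \frac{65}{34} = - \frac{2513}{34}$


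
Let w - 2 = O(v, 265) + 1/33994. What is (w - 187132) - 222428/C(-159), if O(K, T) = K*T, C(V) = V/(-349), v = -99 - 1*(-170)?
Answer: -3548615201099/5405046 ≈ -6.5654e+5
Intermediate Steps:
v = 71 (v = -99 + 170 = 71)
C(V) = -V/349 (C(V) = V*(-1/349) = -V/349)
w = 639665099/33994 (w = 2 + (71*265 + 1/33994) = 2 + (18815 + 1/33994) = 2 + 639597111/33994 = 639665099/33994 ≈ 18817.)
(w - 187132) - 222428/C(-159) = (639665099/33994 - 187132) - 222428/((-1/349*(-159))) = -5721700109/33994 - 222428/159/349 = -5721700109/33994 - 222428*349/159 = -5721700109/33994 - 77627372/159 = -3548615201099/5405046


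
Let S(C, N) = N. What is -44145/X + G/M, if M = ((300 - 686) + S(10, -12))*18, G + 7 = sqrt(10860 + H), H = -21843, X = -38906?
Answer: 158263561/139361292 - I*sqrt(10983)/7164 ≈ 1.1356 - 0.014629*I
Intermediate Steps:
G = -7 + I*sqrt(10983) (G = -7 + sqrt(10860 - 21843) = -7 + sqrt(-10983) = -7 + I*sqrt(10983) ≈ -7.0 + 104.8*I)
M = -7164 (M = ((300 - 686) - 12)*18 = (-386 - 12)*18 = -398*18 = -7164)
-44145/X + G/M = -44145/(-38906) + (-7 + I*sqrt(10983))/(-7164) = -44145*(-1/38906) + (-7 + I*sqrt(10983))*(-1/7164) = 44145/38906 + (7/7164 - I*sqrt(10983)/7164) = 158263561/139361292 - I*sqrt(10983)/7164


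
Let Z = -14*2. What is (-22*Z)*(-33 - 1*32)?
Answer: -40040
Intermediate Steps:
Z = -28
(-22*Z)*(-33 - 1*32) = (-22*(-28))*(-33 - 1*32) = 616*(-33 - 32) = 616*(-65) = -40040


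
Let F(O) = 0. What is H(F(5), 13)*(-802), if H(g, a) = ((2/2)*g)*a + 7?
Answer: -5614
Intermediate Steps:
H(g, a) = 7 + a*g (H(g, a) = ((2*(½))*g)*a + 7 = (1*g)*a + 7 = g*a + 7 = a*g + 7 = 7 + a*g)
H(F(5), 13)*(-802) = (7 + 13*0)*(-802) = (7 + 0)*(-802) = 7*(-802) = -5614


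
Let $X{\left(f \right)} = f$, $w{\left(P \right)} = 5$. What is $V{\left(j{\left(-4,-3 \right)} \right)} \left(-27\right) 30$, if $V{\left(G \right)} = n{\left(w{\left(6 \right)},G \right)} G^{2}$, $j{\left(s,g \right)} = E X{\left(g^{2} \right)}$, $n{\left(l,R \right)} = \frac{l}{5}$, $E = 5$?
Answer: $-1640250$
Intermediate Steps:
$n{\left(l,R \right)} = \frac{l}{5}$ ($n{\left(l,R \right)} = l \frac{1}{5} = \frac{l}{5}$)
$j{\left(s,g \right)} = 5 g^{2}$
$V{\left(G \right)} = G^{2}$ ($V{\left(G \right)} = \frac{1}{5} \cdot 5 G^{2} = 1 G^{2} = G^{2}$)
$V{\left(j{\left(-4,-3 \right)} \right)} \left(-27\right) 30 = \left(5 \left(-3\right)^{2}\right)^{2} \left(-27\right) 30 = \left(5 \cdot 9\right)^{2} \left(-27\right) 30 = 45^{2} \left(-27\right) 30 = 2025 \left(-27\right) 30 = \left(-54675\right) 30 = -1640250$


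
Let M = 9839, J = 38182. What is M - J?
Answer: -28343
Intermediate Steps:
M - J = 9839 - 1*38182 = 9839 - 38182 = -28343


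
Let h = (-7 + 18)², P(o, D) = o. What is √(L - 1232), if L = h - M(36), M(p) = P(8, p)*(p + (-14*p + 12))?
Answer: √2537 ≈ 50.369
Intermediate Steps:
h = 121 (h = 11² = 121)
M(p) = 96 - 104*p (M(p) = 8*(p + (-14*p + 12)) = 8*(p + (12 - 14*p)) = 8*(12 - 13*p) = 96 - 104*p)
L = 3769 (L = 121 - (96 - 104*36) = 121 - (96 - 3744) = 121 - 1*(-3648) = 121 + 3648 = 3769)
√(L - 1232) = √(3769 - 1232) = √2537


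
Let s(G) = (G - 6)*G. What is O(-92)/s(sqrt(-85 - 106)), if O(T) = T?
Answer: 92*sqrt(191)/(191*(sqrt(191) + 6*I)) ≈ 0.40529 - 0.17595*I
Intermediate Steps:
s(G) = G*(-6 + G) (s(G) = (-6 + G)*G = G*(-6 + G))
O(-92)/s(sqrt(-85 - 106)) = -92*1/(sqrt(-85 - 106)*(-6 + sqrt(-85 - 106))) = -92*(-I*sqrt(191)/(191*(-6 + sqrt(-191)))) = -92*(-I*sqrt(191)/(191*(-6 + I*sqrt(191)))) = -(-92)*I*sqrt(191)/(191*(-6 + I*sqrt(191))) = 92*I*sqrt(191)/(191*(-6 + I*sqrt(191)))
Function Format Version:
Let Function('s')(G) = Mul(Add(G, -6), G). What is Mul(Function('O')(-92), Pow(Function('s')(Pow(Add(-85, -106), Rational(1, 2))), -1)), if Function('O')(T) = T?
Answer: Mul(Rational(92, 191), Pow(191, Rational(1, 2)), Pow(Add(Pow(191, Rational(1, 2)), Mul(6, I)), -1)) ≈ Add(0.40529, Mul(-0.17595, I))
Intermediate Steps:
Function('s')(G) = Mul(G, Add(-6, G)) (Function('s')(G) = Mul(Add(-6, G), G) = Mul(G, Add(-6, G)))
Mul(Function('O')(-92), Pow(Function('s')(Pow(Add(-85, -106), Rational(1, 2))), -1)) = Mul(-92, Pow(Mul(Pow(Add(-85, -106), Rational(1, 2)), Add(-6, Pow(Add(-85, -106), Rational(1, 2)))), -1)) = Mul(-92, Pow(Mul(Pow(-191, Rational(1, 2)), Add(-6, Pow(-191, Rational(1, 2)))), -1)) = Mul(-92, Pow(Mul(Mul(I, Pow(191, Rational(1, 2))), Add(-6, Mul(I, Pow(191, Rational(1, 2))))), -1)) = Mul(-92, Pow(Mul(I, Pow(191, Rational(1, 2)), Add(-6, Mul(I, Pow(191, Rational(1, 2))))), -1)) = Mul(-92, Mul(Rational(-1, 191), I, Pow(191, Rational(1, 2)), Pow(Add(-6, Mul(I, Pow(191, Rational(1, 2)))), -1))) = Mul(Rational(92, 191), I, Pow(191, Rational(1, 2)), Pow(Add(-6, Mul(I, Pow(191, Rational(1, 2)))), -1))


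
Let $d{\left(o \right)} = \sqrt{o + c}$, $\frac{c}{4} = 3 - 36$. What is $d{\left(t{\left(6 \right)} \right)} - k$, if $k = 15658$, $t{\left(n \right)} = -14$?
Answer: $-15658 + i \sqrt{146} \approx -15658.0 + 12.083 i$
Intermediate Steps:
$c = -132$ ($c = 4 \left(3 - 36\right) = 4 \left(-33\right) = -132$)
$d{\left(o \right)} = \sqrt{-132 + o}$ ($d{\left(o \right)} = \sqrt{o - 132} = \sqrt{-132 + o}$)
$d{\left(t{\left(6 \right)} \right)} - k = \sqrt{-132 - 14} - 15658 = \sqrt{-146} - 15658 = i \sqrt{146} - 15658 = -15658 + i \sqrt{146}$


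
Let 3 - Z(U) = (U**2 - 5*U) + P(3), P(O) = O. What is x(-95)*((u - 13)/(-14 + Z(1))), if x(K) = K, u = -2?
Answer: -285/2 ≈ -142.50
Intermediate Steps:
Z(U) = -U**2 + 5*U (Z(U) = 3 - ((U**2 - 5*U) + 3) = 3 - (3 + U**2 - 5*U) = 3 + (-3 - U**2 + 5*U) = -U**2 + 5*U)
x(-95)*((u - 13)/(-14 + Z(1))) = -95*(-2 - 13)/(-14 + 1*(5 - 1*1)) = -(-1425)/(-14 + 1*(5 - 1)) = -(-1425)/(-14 + 1*4) = -(-1425)/(-14 + 4) = -(-1425)/(-10) = -(-1425)*(-1)/10 = -95*3/2 = -285/2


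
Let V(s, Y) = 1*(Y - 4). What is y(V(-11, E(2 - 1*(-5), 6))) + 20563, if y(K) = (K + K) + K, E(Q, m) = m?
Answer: 20569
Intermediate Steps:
V(s, Y) = -4 + Y (V(s, Y) = 1*(-4 + Y) = -4 + Y)
y(K) = 3*K (y(K) = 2*K + K = 3*K)
y(V(-11, E(2 - 1*(-5), 6))) + 20563 = 3*(-4 + 6) + 20563 = 3*2 + 20563 = 6 + 20563 = 20569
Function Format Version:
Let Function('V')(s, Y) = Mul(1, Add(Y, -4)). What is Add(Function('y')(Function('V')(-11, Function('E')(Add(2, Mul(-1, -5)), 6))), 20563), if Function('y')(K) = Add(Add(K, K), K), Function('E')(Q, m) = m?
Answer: 20569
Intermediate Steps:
Function('V')(s, Y) = Add(-4, Y) (Function('V')(s, Y) = Mul(1, Add(-4, Y)) = Add(-4, Y))
Function('y')(K) = Mul(3, K) (Function('y')(K) = Add(Mul(2, K), K) = Mul(3, K))
Add(Function('y')(Function('V')(-11, Function('E')(Add(2, Mul(-1, -5)), 6))), 20563) = Add(Mul(3, Add(-4, 6)), 20563) = Add(Mul(3, 2), 20563) = Add(6, 20563) = 20569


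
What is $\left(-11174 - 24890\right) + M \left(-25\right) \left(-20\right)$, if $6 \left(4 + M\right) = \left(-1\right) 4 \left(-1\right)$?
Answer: $- \frac{113192}{3} \approx -37731.0$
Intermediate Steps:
$M = - \frac{10}{3}$ ($M = -4 + \frac{\left(-1\right) 4 \left(-1\right)}{6} = -4 + \frac{\left(-4\right) \left(-1\right)}{6} = -4 + \frac{1}{6} \cdot 4 = -4 + \frac{2}{3} = - \frac{10}{3} \approx -3.3333$)
$\left(-11174 - 24890\right) + M \left(-25\right) \left(-20\right) = \left(-11174 - 24890\right) + \left(- \frac{10}{3}\right) \left(-25\right) \left(-20\right) = -36064 + \frac{250}{3} \left(-20\right) = -36064 - \frac{5000}{3} = - \frac{113192}{3}$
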